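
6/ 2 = 3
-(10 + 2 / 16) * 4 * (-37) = 1498.50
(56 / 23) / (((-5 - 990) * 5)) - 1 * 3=-343331 / 114425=-3.00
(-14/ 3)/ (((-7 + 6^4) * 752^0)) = -14/ 3867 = -0.00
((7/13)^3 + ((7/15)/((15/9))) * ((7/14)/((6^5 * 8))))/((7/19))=2895824143/6833548800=0.42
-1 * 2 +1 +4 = 3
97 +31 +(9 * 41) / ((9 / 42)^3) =37629.33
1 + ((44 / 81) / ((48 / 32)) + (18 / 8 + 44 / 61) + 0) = 256939 / 59292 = 4.33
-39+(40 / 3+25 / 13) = -926 / 39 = -23.74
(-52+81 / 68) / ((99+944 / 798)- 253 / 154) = -275709 / 534718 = -0.52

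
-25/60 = -5/12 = -0.42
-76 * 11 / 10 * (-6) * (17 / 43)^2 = 724812 / 9245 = 78.40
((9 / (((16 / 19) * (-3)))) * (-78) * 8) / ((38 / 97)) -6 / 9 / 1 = 34043 / 6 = 5673.83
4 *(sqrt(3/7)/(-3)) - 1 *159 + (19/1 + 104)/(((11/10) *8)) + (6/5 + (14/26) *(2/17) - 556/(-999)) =-6955558699/48571380 - 4 *sqrt(21)/21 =-144.08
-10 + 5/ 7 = -65/ 7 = -9.29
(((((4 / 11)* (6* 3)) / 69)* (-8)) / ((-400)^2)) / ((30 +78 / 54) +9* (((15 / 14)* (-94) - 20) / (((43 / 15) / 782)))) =8127 / 507754976877500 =0.00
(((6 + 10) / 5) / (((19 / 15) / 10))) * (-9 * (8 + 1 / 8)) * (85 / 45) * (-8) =530400 / 19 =27915.79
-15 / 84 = -5 / 28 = -0.18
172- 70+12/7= 726/7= 103.71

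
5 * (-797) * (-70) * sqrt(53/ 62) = 139475 * sqrt(3286)/ 31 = 257910.16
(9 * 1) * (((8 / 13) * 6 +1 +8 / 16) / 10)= 243 / 52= 4.67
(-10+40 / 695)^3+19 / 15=-39541697759 / 40284285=-981.57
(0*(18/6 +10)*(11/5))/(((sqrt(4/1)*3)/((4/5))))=0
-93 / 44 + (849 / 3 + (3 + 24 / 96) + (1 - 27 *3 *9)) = -9765 / 22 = -443.86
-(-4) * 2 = 8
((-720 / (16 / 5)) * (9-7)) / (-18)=25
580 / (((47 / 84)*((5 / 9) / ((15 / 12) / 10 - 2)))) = -164430 / 47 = -3498.51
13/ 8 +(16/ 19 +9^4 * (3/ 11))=2995941/ 1672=1791.83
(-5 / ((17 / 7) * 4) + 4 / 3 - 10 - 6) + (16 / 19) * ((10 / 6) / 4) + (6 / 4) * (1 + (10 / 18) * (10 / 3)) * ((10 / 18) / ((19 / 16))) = -1342601 / 104652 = -12.83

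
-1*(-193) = 193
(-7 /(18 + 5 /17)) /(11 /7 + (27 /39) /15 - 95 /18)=974610 /9322847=0.10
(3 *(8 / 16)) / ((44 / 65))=195 / 88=2.22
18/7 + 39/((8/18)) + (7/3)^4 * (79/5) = 6335257/11340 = 558.66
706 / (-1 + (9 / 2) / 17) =-24004 / 25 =-960.16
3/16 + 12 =195/16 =12.19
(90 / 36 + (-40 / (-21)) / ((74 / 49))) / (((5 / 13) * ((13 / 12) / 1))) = 334 / 37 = 9.03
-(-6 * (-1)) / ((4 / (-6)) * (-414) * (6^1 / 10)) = -5 / 138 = -0.04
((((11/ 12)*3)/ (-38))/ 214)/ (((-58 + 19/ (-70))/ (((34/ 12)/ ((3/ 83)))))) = 543235/ 1194135408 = 0.00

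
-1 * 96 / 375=-32 / 125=-0.26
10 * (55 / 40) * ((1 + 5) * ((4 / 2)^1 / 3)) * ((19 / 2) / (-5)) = -104.50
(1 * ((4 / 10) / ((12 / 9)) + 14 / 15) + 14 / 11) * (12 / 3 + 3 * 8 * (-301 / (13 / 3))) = -1787974 / 429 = -4167.77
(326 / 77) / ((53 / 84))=6.71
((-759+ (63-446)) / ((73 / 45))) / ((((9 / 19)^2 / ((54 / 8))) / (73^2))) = -225713445 / 2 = -112856722.50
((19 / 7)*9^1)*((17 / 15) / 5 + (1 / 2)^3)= 12027 / 1400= 8.59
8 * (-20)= -160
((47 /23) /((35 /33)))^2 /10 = 2405601 /6480250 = 0.37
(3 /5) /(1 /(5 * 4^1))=12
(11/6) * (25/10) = 55/12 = 4.58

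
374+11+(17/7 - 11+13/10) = 26441/70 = 377.73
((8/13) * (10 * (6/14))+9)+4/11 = 12013/1001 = 12.00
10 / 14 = 5 / 7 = 0.71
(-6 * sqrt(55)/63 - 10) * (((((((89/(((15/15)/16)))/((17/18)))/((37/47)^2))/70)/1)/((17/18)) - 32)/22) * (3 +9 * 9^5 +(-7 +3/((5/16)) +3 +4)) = -176633578365696/152321785 - 58877859455232 * sqrt(55)/5331262475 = -1241511.77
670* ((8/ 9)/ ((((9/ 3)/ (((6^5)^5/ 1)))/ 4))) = 22575754643025659166720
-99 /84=-1.18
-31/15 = -2.07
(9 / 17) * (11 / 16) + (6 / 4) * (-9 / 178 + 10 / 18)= 81445 / 72624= 1.12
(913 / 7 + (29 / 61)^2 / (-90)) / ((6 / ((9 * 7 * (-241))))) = -73685432603 / 223260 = -330043.15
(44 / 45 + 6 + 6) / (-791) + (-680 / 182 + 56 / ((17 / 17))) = 24176668 / 462735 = 52.25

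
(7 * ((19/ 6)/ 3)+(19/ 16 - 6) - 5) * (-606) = 35249/ 24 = 1468.71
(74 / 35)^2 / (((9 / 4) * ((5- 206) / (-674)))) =6.66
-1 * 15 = -15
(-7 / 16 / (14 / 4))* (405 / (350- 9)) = -405 / 2728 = -0.15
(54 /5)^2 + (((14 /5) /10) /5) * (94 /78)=568949 /4875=116.71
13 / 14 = 0.93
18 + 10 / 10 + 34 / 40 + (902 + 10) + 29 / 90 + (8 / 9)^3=13601311 / 14580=932.87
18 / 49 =0.37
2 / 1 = 2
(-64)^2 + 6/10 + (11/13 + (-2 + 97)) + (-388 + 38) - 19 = 248524/65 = 3823.45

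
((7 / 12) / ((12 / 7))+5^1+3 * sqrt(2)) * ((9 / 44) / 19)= 27 * sqrt(2) / 836+769 / 13376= 0.10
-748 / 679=-1.10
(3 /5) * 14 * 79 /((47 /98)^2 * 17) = 31866072 /187765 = 169.71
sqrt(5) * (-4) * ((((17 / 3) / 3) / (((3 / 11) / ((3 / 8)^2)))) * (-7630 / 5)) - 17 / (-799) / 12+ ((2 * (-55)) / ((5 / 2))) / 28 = -6197 / 3948+ 142681 * sqrt(5) / 24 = 13291.95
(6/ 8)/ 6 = 1/ 8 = 0.12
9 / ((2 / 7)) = 63 / 2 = 31.50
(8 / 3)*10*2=160 / 3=53.33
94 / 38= 47 / 19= 2.47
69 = 69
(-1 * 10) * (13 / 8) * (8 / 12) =-65 / 6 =-10.83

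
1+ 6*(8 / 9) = 19 / 3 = 6.33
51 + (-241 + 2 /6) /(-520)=40141 /780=51.46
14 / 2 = 7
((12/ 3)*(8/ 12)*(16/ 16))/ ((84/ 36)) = 8/ 7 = 1.14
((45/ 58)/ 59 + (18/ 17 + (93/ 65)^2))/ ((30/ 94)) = 12010413699/ 1228925750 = 9.77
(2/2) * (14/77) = 2/11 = 0.18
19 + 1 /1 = 20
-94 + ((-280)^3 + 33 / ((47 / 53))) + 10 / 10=-1031746622 / 47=-21952055.79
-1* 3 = -3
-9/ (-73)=9/ 73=0.12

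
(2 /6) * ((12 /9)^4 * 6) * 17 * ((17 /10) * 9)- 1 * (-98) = 78394 /45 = 1742.09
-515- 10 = -525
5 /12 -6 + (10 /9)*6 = 13 /12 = 1.08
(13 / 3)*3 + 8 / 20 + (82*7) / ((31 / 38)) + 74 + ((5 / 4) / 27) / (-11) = 791.01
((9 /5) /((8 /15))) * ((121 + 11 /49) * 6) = 120285 /49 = 2454.80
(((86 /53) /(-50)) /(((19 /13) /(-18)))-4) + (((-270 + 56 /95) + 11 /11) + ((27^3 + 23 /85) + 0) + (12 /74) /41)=12602531477463 /649238075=19411.26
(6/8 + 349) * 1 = 1399/4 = 349.75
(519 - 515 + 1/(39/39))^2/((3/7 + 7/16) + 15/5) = 2800/433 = 6.47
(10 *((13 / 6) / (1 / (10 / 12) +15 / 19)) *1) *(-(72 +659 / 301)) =-137893925 / 170667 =-807.97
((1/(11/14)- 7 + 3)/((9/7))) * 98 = -207.88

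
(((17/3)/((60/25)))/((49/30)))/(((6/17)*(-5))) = -1445/1764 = -0.82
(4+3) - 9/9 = 6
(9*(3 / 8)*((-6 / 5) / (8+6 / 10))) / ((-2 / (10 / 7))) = 0.34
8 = 8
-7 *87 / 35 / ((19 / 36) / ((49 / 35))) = -21924 / 475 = -46.16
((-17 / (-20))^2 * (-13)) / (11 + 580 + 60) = -3757 / 260400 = -0.01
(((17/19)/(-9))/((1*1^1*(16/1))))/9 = -0.00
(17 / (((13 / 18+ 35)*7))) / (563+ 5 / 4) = 1224 / 10158757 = 0.00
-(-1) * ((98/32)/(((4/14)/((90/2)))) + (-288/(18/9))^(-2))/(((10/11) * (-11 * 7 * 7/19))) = -190035739/10160640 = -18.70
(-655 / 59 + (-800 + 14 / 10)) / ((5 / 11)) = -2627482 / 1475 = -1781.34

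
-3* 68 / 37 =-204 / 37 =-5.51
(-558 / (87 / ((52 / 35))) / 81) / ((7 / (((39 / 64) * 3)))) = -5239 / 170520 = -0.03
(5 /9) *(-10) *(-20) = 1000 /9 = 111.11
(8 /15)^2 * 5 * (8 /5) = 512 /225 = 2.28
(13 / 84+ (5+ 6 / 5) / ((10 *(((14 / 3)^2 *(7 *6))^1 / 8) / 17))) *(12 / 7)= 0.42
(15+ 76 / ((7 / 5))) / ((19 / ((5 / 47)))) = 2425 / 6251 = 0.39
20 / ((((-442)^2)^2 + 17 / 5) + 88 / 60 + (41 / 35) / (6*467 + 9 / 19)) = 6212150 / 11854985183963073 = 0.00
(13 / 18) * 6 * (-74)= -962 / 3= -320.67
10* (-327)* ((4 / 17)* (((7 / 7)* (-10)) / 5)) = 26160 / 17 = 1538.82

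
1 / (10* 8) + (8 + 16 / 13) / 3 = 3213 / 1040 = 3.09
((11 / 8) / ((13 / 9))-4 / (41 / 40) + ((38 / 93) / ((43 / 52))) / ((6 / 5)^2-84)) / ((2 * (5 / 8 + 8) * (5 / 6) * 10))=-6503338151 / 316203129450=-0.02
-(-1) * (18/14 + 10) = 79/7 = 11.29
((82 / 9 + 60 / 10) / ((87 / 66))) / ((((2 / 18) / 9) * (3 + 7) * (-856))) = -1683 / 15515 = -0.11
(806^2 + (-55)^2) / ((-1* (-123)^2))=-652661 / 15129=-43.14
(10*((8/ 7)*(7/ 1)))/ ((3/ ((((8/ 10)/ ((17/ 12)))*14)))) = 3584/ 17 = 210.82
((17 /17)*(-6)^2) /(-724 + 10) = -6 /119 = -0.05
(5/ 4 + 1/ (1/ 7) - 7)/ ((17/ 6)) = 15/ 34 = 0.44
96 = 96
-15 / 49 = -0.31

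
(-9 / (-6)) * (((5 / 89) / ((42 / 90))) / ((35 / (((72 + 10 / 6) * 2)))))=3315 / 4361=0.76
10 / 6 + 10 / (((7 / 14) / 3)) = 185 / 3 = 61.67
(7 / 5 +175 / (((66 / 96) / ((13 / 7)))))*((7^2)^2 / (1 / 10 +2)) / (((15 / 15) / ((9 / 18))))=8944411 / 33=271042.76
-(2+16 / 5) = -26 / 5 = -5.20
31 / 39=0.79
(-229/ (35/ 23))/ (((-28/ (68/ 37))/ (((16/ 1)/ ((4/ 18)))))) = 6446808/ 9065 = 711.18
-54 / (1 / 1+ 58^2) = -54 / 3365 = -0.02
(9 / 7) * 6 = 54 / 7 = 7.71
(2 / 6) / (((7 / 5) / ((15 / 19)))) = 0.19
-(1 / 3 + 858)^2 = -6630625 / 9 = -736736.11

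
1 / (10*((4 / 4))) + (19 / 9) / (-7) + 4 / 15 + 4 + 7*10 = 46661 / 630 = 74.07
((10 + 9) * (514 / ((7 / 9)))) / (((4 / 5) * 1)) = 219735 / 14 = 15695.36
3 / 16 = 0.19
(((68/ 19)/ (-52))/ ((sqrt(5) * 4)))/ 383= -17 * sqrt(5)/ 1892020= -0.00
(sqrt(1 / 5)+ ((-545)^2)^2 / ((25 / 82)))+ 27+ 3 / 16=sqrt(5) / 5+ 4629987681235 / 16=289374230077.63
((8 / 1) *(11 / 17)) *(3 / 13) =264 / 221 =1.19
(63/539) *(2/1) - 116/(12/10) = -22276/231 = -96.43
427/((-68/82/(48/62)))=-210084/527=-398.64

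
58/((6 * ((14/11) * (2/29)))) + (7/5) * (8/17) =791039/7140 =110.79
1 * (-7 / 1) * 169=-1183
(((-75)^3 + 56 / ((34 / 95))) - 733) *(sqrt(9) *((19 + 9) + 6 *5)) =-1249611624 / 17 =-73506566.12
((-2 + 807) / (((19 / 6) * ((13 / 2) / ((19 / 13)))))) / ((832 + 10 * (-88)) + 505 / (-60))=-115920 / 114413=-1.01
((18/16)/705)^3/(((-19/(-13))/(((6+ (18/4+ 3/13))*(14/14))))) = 7533/252497536000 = 0.00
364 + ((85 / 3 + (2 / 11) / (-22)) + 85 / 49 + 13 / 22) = 14039303 / 35574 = 394.65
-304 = -304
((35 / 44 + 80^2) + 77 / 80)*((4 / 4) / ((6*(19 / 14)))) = 13144943 / 16720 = 786.18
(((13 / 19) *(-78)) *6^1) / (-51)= 2028 / 323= 6.28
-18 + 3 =-15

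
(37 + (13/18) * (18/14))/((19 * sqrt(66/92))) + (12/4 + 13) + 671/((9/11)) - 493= 177 * sqrt(1518)/2926 + 3088/9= 345.47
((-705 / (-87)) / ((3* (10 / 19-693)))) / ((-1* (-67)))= -4465 / 76692153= -0.00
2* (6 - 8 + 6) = 8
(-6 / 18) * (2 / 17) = -2 / 51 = -0.04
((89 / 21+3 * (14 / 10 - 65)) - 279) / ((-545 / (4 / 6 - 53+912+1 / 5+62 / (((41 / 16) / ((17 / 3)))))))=29972637992 / 35193375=851.66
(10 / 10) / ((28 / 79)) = 79 / 28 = 2.82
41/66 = 0.62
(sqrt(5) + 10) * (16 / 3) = 16 * sqrt(5) / 3 + 160 / 3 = 65.26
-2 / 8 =-1 / 4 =-0.25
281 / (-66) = -281 / 66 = -4.26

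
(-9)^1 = -9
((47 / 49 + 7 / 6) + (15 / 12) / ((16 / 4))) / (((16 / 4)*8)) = 5735 / 75264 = 0.08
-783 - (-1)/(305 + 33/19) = -4563305/5828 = -783.00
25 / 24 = 1.04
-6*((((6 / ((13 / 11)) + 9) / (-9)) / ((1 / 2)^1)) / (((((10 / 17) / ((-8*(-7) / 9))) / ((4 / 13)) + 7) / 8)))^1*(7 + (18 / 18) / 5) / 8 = 16724736 / 904345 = 18.49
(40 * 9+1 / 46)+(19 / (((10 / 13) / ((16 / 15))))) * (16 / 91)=8806397 / 24150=364.65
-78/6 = -13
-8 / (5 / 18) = -144 / 5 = -28.80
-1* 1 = -1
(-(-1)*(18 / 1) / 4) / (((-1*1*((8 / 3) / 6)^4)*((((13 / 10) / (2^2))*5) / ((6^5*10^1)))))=-71744535 / 13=-5518810.38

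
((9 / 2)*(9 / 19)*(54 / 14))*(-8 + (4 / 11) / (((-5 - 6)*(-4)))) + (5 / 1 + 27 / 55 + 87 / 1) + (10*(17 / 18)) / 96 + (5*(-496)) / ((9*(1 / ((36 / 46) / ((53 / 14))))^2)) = 1560618523858109 / 103306624011360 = 15.11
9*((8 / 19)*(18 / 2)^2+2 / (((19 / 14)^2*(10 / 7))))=566388 / 1805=313.79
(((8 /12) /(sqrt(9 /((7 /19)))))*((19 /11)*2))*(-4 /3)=-16*sqrt(133) /297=-0.62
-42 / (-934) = 21 / 467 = 0.04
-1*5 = -5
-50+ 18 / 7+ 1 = -325 / 7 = -46.43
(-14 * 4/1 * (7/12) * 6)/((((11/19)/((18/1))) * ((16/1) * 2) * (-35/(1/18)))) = 133/440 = 0.30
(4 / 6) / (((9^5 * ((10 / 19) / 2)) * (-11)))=-38 / 9743085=-0.00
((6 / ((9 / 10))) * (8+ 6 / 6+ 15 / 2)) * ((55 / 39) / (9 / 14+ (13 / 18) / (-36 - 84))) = 30492000 / 125177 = 243.59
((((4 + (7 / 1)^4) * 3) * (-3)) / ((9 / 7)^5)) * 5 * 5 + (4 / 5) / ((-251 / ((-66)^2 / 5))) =-6341132809489 / 41170275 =-154022.11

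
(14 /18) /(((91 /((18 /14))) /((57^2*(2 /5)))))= 6498 /455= 14.28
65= 65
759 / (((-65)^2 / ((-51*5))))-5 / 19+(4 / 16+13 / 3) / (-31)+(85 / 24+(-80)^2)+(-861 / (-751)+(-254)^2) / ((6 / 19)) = 210661.62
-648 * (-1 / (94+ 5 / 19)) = 1368 / 199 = 6.87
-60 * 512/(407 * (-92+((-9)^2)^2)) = -30720/2632883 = -0.01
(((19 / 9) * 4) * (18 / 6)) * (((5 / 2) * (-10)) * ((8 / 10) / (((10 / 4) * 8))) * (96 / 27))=-2432 / 27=-90.07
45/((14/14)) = 45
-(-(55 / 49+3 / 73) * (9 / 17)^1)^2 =-1403101764 / 3697734481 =-0.38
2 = 2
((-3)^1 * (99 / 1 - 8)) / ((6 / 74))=-3367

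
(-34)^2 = 1156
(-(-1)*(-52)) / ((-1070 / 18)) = 468 / 535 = 0.87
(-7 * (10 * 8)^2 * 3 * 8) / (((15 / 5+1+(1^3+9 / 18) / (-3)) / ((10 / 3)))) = -1024000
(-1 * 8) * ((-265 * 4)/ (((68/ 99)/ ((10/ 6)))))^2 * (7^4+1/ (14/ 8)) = -257124329055000/ 2023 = -127100508677.71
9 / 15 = 3 / 5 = 0.60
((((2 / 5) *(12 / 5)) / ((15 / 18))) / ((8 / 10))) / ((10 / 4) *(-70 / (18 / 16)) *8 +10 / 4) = -648 / 558875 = -0.00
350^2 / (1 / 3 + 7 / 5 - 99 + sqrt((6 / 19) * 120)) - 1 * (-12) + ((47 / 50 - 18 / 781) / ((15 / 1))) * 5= -5909236921282027 / 4719146303850 - 330750000 * sqrt(95) / 40282939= -1332.21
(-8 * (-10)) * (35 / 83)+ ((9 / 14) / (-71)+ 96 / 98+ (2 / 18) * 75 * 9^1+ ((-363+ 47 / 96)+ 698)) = 12341106251 / 27720672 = 445.20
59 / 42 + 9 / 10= 242 / 105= 2.30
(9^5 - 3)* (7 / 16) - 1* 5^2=206461 / 8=25807.62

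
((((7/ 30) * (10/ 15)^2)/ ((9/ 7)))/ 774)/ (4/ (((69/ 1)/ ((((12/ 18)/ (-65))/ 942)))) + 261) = 46943/ 117571622067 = 0.00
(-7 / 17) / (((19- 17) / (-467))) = 3269 / 34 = 96.15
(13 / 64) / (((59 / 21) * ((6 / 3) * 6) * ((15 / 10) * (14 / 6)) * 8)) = 13 / 60416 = 0.00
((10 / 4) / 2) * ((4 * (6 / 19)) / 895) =6 / 3401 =0.00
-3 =-3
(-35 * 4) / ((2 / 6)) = -420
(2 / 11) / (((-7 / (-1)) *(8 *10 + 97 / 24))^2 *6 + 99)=192 / 2192912315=0.00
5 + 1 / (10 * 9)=451 / 90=5.01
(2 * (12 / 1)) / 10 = 12 / 5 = 2.40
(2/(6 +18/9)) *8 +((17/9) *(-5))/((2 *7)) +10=1427/126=11.33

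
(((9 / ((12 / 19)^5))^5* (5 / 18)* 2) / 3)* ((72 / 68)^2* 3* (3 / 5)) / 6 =93076495688256089536609610280499 / 259384452932084133003264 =358836062.21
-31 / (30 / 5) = -31 / 6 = -5.17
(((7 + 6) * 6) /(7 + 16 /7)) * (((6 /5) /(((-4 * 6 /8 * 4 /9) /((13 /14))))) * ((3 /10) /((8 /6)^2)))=-9477 /8000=-1.18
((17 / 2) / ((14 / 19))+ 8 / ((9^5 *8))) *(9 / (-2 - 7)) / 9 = -19072855 / 14880348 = -1.28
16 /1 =16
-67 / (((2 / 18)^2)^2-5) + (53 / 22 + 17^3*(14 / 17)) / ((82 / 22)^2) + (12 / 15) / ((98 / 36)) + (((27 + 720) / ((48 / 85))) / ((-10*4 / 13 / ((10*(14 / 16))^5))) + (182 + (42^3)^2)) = 2420238385127264092699389 / 442701033635840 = 5466981554.69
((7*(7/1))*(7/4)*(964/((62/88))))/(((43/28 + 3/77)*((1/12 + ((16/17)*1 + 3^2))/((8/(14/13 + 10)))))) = 495150047392/92239725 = 5368.08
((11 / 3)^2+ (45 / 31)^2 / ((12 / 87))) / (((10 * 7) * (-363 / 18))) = -993649 / 48838020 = -0.02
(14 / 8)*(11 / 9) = 77 / 36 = 2.14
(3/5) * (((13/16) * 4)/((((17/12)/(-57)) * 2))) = -6669/170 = -39.23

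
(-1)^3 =-1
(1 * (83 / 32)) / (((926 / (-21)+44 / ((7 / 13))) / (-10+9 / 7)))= -15189 / 25280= -0.60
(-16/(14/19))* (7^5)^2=-6133748264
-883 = -883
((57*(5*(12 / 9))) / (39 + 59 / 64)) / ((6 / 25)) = 60800 / 1533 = 39.66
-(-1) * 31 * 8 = 248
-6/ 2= -3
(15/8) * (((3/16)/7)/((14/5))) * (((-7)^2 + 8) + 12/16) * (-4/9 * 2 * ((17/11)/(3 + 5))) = -0.18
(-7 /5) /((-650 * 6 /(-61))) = -427 /19500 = -0.02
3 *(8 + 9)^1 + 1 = 52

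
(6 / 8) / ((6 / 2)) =1 / 4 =0.25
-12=-12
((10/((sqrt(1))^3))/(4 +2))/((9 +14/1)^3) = 5/36501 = 0.00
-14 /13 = -1.08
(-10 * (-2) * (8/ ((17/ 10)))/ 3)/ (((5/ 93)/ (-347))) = -3442240/ 17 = -202484.71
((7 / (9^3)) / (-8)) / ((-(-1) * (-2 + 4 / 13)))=0.00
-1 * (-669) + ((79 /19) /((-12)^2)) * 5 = 1830779 /2736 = 669.14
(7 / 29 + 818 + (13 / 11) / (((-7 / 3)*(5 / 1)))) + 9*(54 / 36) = 18570523 / 22330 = 831.64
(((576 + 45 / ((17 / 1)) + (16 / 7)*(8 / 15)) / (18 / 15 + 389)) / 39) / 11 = 1035061 / 298801503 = 0.00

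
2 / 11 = 0.18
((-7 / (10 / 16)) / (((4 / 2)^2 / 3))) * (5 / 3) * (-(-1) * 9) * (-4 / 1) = 504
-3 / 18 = -1 / 6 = -0.17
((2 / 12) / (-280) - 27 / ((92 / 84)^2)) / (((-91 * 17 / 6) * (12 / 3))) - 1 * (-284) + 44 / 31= 285.44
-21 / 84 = -0.25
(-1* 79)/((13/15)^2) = -17775/169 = -105.18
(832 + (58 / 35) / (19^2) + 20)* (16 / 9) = 172241248 / 113715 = 1514.67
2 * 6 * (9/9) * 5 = 60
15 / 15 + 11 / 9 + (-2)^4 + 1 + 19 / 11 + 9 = 2965 / 99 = 29.95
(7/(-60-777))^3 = -343/586376253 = -0.00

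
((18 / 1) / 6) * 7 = 21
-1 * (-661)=661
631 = 631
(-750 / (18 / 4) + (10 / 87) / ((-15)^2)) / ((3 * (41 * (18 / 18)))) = -652498 / 481545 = -1.36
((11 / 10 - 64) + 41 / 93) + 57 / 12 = -107339 / 1860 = -57.71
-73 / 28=-2.61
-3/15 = -0.20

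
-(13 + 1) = -14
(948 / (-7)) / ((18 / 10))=-1580 / 21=-75.24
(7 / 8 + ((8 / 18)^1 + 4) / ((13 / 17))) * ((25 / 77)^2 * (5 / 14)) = 1778125 / 7063056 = 0.25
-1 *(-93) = 93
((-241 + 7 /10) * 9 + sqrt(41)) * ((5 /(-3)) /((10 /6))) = 21627 /10 -sqrt(41) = 2156.30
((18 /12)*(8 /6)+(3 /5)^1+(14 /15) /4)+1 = 3.83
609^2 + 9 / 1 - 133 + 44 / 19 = 7044427 / 19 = 370759.32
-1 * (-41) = 41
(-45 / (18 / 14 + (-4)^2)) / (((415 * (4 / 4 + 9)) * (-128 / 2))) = 63 / 6427520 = 0.00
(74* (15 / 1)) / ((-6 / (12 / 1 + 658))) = -123950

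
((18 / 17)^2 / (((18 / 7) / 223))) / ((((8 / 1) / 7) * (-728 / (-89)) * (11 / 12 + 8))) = 3751083 / 3215992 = 1.17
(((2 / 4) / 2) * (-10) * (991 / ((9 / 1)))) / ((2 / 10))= -24775 / 18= -1376.39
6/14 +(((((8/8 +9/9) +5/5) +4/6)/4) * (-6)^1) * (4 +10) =-536/7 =-76.57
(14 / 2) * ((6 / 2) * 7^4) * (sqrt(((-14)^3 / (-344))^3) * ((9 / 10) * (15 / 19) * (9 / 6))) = 9805926501 * sqrt(301) / 140524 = 1210657.73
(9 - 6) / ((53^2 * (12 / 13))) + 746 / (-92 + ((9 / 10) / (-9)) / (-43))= -3603769813 / 444484924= -8.11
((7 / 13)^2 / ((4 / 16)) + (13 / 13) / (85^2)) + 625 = 764556894 / 1221025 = 626.16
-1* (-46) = 46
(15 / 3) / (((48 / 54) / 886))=4983.75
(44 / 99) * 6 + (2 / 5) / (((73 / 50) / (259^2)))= 4025444 / 219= 18381.02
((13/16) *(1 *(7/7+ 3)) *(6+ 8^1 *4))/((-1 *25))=-247/50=-4.94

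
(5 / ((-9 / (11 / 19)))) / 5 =-11 / 171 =-0.06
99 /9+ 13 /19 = 222 /19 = 11.68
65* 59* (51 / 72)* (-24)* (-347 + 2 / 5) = 22596587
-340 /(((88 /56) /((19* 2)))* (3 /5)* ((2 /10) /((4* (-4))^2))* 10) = -57881600 /33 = -1753987.88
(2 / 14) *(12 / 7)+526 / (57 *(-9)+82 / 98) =-480887 / 614852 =-0.78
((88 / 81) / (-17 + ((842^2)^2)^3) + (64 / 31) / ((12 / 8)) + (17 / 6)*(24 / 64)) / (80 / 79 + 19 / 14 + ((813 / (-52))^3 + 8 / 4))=-60465968002990148909119700023891759405723582900 / 94643702173987950559600464702956469720776724943581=-0.00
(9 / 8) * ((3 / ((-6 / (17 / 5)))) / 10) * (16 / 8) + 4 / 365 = -10849 / 29200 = -0.37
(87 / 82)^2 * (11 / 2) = 6.19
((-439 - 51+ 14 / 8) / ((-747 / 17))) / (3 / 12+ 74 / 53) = 195517 / 28967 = 6.75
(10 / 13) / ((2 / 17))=85 / 13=6.54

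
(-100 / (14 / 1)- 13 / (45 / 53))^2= 50027329 / 99225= 504.18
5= 5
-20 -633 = -653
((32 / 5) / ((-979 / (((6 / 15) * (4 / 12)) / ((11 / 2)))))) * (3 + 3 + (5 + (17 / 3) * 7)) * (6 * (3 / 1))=-38912 / 269225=-0.14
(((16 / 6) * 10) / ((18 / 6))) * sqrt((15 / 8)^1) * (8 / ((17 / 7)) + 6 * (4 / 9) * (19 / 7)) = 75200 * sqrt(30) / 3213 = 128.19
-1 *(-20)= 20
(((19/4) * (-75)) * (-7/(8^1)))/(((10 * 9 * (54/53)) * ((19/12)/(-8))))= -1855/108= -17.18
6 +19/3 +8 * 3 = 109/3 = 36.33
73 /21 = 3.48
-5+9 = 4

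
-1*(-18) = 18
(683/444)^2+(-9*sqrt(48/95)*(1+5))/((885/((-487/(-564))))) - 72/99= 3554291/2168496 - 2922*sqrt(285)/1317175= 1.60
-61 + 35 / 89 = -5394 / 89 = -60.61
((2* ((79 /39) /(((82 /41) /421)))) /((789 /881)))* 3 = 29301179 /10257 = 2856.70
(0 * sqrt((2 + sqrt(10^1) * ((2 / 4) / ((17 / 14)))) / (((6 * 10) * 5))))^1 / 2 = 0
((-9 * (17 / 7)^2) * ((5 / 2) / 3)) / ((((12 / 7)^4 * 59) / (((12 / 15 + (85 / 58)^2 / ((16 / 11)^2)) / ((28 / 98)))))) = -86084761483 / 156087877632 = -0.55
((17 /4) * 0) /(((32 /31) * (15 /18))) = 0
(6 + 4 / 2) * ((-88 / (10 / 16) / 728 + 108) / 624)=1.38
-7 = -7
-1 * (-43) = 43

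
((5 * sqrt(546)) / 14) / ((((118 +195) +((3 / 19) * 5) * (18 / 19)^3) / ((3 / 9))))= 651605 * sqrt(546) / 1716874026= 0.01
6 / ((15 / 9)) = 18 / 5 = 3.60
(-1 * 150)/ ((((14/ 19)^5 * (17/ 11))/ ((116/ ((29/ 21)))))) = -6128345025/ 163268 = -37535.49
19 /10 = 1.90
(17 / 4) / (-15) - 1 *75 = -4517 / 60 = -75.28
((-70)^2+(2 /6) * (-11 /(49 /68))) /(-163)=-719552 /23961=-30.03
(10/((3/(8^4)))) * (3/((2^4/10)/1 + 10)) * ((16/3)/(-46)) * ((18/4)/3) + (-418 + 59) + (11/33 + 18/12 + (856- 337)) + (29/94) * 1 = -42504646/94047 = -451.95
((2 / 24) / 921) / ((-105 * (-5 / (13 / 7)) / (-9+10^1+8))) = 13 / 4512900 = 0.00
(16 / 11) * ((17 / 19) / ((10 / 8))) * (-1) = -1.04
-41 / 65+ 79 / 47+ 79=244553 / 3055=80.05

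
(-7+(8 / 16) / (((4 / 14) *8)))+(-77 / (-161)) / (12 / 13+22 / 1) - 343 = -38356123 / 109664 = -349.76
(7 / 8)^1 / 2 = 0.44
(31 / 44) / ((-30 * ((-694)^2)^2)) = -31 / 306204672174720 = -0.00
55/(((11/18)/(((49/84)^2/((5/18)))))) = 441/4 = 110.25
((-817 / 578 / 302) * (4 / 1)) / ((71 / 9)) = -7353 / 3098369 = -0.00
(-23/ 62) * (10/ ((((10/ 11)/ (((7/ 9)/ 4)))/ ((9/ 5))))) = -1771/ 1240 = -1.43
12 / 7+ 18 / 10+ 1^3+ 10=508 / 35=14.51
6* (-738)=-4428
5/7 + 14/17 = 183/119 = 1.54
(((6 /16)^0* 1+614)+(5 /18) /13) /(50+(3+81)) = 143915 /31356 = 4.59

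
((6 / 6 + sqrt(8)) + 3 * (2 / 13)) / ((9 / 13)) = 19 / 9 + 26 * sqrt(2) / 9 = 6.20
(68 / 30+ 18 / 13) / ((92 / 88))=15664 / 4485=3.49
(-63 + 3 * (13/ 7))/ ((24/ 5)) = -335/ 28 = -11.96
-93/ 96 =-31/ 32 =-0.97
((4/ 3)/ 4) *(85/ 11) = 85/ 33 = 2.58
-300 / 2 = -150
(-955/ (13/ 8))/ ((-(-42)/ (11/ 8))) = -10505/ 546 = -19.24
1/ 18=0.06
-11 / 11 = -1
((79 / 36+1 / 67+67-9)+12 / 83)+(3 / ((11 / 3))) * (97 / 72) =270672371 / 4404312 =61.46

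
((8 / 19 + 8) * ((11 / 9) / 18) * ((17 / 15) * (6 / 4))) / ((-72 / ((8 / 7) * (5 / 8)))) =-935 / 96957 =-0.01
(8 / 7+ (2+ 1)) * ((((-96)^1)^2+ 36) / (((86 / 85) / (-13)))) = -148240170 / 301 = -492492.26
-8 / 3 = -2.67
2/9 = 0.22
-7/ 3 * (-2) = 14/ 3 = 4.67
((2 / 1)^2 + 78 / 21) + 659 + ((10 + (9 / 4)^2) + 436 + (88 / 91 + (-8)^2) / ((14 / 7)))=1674779 / 1456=1150.26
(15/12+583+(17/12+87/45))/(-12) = -1469/30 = -48.97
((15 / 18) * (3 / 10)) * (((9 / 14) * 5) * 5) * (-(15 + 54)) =-15525 / 56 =-277.23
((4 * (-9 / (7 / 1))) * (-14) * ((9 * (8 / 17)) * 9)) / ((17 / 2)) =93312 / 289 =322.88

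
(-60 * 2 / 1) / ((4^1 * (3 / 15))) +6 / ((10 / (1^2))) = -747 / 5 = -149.40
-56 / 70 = -4 / 5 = -0.80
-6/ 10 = -3/ 5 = -0.60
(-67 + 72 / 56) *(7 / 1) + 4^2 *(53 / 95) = -451.07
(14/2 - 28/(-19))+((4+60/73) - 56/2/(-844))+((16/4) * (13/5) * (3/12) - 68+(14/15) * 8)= -195807533/4389855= -44.60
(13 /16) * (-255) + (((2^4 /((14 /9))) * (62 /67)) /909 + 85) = -92598459 /757904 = -122.18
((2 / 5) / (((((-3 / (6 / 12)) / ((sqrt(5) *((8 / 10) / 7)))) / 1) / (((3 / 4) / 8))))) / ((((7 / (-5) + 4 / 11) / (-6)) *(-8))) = 11 *sqrt(5) / 21280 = 0.00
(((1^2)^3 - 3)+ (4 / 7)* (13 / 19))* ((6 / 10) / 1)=-642 / 665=-0.97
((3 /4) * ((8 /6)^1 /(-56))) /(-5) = 1 /280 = 0.00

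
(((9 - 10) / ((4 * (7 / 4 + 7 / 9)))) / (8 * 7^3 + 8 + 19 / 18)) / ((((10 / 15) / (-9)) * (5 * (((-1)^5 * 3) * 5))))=-0.00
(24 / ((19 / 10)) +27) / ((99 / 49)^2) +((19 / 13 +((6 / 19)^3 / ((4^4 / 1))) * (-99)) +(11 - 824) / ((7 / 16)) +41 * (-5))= -133907737138145 / 65253123936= -2052.13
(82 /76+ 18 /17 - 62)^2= 1495446241 /417316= 3583.49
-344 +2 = -342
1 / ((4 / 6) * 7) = 0.21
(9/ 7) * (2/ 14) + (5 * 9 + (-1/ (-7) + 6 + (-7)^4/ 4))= 127709/ 196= 651.58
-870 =-870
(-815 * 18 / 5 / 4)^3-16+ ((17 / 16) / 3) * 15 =-6314229297 / 16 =-394639331.06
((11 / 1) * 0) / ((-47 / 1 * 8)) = 0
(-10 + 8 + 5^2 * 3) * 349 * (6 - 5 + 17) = 458586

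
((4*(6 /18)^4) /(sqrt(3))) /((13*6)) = 2*sqrt(3) /9477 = 0.00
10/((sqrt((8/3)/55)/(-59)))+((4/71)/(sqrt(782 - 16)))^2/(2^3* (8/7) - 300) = -295* sqrt(330)/2 - 14/982727827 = -2679.47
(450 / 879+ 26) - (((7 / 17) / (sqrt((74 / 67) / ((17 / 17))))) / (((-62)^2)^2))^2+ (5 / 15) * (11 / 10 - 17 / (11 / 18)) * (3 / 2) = 13.15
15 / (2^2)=15 / 4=3.75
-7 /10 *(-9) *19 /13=1197 /130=9.21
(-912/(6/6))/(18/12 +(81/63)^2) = -29792/103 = -289.24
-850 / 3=-283.33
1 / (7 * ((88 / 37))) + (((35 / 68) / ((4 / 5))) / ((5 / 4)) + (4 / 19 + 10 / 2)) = 1151089 / 198968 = 5.79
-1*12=-12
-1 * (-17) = 17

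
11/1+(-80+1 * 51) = -18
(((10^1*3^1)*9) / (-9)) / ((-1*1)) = 30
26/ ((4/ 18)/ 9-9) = -2106/ 727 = -2.90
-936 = -936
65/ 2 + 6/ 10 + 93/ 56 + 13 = 13373/ 280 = 47.76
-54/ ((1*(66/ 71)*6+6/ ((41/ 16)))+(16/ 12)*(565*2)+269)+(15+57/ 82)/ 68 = 17416838979/ 86852071528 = 0.20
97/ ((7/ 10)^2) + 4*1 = 9896/ 49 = 201.96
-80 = -80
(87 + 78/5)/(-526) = -513/2630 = -0.20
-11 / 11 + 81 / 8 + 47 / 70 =9.80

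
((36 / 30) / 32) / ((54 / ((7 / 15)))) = 7 / 21600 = 0.00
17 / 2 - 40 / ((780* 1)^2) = 8.50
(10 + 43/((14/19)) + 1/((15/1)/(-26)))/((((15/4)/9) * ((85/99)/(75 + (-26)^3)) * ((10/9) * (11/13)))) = -15166699119/4375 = -3466674.08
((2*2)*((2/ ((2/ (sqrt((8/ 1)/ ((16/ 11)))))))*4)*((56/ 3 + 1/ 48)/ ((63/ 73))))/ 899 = 21827*sqrt(22)/ 113274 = 0.90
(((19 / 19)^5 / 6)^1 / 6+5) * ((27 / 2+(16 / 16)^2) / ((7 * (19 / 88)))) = 57739 / 1197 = 48.24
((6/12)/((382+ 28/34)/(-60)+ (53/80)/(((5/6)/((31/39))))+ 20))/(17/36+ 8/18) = 795600/20787283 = 0.04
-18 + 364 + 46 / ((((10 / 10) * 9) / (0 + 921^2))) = 4335800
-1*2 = -2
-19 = -19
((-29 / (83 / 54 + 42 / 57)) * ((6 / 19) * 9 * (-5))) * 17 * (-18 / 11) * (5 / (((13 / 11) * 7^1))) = -646914600 / 212303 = -3047.13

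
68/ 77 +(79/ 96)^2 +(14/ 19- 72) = -939804073/ 13483008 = -69.70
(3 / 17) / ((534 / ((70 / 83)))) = 35 / 125579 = 0.00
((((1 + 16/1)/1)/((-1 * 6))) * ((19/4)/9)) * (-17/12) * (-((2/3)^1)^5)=-5491/19683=-0.28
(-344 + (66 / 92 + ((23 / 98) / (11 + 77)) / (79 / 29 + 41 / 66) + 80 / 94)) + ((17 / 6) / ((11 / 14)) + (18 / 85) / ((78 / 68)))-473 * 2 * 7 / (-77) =-1470363777022219 / 5819994300120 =-252.64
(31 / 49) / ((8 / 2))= 0.16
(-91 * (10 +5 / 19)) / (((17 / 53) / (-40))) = 37619400 / 323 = 116468.73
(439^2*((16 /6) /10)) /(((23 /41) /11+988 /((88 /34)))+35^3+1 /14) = 4867361576 /4096856235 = 1.19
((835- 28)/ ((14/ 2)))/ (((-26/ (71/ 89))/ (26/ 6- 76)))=4106285/ 16198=253.51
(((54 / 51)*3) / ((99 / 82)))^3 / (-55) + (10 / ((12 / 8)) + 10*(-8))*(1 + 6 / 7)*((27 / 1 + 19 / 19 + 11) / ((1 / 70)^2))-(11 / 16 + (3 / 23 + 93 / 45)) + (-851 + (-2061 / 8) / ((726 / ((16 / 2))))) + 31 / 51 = -3444744730603315257 / 132353468720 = -26026856.45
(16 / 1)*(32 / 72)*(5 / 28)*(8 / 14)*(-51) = -5440 / 147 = -37.01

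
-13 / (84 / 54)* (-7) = 117 / 2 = 58.50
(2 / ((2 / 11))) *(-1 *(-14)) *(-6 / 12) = -77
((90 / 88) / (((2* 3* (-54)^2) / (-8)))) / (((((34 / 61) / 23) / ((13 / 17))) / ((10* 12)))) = -455975 / 257499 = -1.77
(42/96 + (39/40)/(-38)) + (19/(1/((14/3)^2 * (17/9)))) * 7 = 336823913/61560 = 5471.47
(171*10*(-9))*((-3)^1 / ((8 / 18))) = 207765 / 2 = 103882.50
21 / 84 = 1 / 4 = 0.25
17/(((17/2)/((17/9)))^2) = 68/81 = 0.84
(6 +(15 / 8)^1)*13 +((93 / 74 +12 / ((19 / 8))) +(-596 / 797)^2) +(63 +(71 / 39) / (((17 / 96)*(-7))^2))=114056338986842165 / 657656671177688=173.43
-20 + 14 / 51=-1006 / 51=-19.73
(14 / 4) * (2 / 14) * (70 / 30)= 7 / 6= 1.17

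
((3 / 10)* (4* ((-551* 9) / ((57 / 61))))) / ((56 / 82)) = -652761 / 70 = -9325.16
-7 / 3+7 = 14 / 3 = 4.67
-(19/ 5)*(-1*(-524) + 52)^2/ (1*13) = -96980.68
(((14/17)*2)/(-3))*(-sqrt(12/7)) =0.72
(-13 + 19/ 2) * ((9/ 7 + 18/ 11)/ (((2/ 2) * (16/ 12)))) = -675/ 88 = -7.67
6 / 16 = 3 / 8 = 0.38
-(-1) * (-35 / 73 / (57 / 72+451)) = -120 / 113077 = -0.00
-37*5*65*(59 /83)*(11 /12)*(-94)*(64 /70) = 1173755440 /1743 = 673411.04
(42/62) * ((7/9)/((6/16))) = 392/279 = 1.41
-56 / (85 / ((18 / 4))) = -252 / 85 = -2.96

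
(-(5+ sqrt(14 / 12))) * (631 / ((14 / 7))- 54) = -2615 / 2- 523 * sqrt(42) / 12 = -1589.95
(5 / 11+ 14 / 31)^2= 95481 / 116281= 0.82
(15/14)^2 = 225/196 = 1.15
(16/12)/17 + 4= 208/51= 4.08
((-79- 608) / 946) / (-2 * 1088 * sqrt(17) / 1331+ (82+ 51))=-14715390921 / 2688071722582- 90442176 * sqrt(17) / 1344035861291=-0.01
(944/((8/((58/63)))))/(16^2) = 1711/4032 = 0.42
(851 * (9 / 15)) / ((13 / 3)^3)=68931 / 10985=6.28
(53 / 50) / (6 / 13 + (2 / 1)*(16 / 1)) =689 / 21100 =0.03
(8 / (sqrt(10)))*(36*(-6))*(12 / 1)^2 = -124416*sqrt(10) / 5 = -78687.59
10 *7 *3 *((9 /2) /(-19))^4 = 688905 /1042568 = 0.66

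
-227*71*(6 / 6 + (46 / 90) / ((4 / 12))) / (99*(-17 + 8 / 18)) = 612446 / 24585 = 24.91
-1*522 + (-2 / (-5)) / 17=-44368 / 85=-521.98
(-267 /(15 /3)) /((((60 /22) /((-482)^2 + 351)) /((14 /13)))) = -63780871 /13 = -4906220.85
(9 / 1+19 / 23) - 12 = -50 / 23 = -2.17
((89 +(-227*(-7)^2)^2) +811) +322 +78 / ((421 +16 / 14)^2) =360115553998199 / 2910675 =123722351.00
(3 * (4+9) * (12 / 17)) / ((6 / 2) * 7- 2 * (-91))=468 / 3451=0.14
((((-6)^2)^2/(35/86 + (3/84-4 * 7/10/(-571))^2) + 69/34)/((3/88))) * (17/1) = 1582583.19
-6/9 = -2/3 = -0.67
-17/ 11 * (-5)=85/ 11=7.73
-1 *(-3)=3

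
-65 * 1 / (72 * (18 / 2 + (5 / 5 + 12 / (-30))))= -325 / 3456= -0.09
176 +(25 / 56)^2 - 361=-184.80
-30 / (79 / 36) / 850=-0.02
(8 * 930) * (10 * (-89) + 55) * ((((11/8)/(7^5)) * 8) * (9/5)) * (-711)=87456924720/16807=5203601.16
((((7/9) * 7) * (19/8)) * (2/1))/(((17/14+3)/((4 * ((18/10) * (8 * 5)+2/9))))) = 8472100/4779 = 1772.78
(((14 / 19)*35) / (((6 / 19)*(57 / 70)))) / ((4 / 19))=476.39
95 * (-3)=-285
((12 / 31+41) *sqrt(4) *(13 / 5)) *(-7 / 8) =-116753 / 620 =-188.31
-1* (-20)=20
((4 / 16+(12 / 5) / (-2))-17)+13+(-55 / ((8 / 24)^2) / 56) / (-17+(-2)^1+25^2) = -280797 / 56560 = -4.96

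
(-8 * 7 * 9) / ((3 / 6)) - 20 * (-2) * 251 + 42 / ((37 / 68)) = 337040 / 37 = 9109.19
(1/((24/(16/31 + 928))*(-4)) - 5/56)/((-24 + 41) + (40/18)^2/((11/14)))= -15098589/36016792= -0.42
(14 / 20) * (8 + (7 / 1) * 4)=126 / 5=25.20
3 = 3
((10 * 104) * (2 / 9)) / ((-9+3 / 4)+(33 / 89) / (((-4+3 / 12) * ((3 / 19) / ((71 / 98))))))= -26.55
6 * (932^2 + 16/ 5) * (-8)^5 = -853895282688/ 5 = -170779056537.60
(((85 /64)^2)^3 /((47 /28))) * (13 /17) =2018859171875 /807453851648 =2.50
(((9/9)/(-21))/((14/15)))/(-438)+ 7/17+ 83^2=5027258965/729708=6889.41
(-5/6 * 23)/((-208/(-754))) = -3335/48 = -69.48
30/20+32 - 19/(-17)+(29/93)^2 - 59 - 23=-13904945/294066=-47.29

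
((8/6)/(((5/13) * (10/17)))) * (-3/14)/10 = -0.13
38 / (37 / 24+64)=912 / 1573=0.58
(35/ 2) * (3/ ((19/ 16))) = 840/ 19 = 44.21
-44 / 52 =-11 / 13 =-0.85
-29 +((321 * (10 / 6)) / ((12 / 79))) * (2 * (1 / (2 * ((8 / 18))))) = 126331 / 16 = 7895.69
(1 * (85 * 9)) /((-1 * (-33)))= 255 /11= 23.18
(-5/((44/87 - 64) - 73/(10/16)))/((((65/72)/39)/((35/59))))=117450/165259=0.71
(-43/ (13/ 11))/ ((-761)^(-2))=-273924233/ 13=-21071094.85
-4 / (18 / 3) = -2 / 3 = -0.67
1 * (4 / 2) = 2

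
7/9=0.78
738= 738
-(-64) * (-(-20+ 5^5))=-198720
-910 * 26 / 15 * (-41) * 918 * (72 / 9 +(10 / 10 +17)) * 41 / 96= 1318457049 / 2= 659228524.50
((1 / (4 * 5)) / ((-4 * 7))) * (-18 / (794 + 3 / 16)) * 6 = 108 / 444745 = 0.00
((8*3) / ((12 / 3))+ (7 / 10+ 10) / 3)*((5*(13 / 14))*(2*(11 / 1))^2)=64493 / 3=21497.67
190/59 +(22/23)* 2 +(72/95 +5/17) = 13555633/2191555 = 6.19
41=41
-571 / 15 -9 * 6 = -1381 / 15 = -92.07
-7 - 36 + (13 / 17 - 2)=-752 / 17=-44.24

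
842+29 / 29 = 843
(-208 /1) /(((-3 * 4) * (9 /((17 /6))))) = 442 /81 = 5.46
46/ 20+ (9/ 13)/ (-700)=20921/ 9100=2.30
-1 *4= -4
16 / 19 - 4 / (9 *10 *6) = 2141 / 2565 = 0.83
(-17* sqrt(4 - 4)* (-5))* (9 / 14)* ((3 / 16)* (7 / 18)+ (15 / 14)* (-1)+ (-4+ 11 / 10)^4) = 0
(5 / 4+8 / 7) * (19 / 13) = 1273 / 364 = 3.50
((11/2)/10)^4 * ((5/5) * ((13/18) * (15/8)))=190333/1536000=0.12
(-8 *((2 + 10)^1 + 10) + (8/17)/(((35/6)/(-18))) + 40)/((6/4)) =-163568/1785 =-91.63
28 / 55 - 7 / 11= -7 / 55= -0.13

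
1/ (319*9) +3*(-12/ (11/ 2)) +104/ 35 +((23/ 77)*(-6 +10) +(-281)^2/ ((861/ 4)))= 364.46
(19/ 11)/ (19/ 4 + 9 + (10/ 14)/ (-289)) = 8092/ 64405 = 0.13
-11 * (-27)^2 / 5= -8019 / 5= -1603.80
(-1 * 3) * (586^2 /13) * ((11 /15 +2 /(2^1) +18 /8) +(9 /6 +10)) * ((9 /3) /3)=-79753721 /65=-1226980.32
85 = 85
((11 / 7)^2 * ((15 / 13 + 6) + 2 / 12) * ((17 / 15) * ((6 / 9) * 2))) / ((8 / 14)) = 1174547 / 24570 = 47.80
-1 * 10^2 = -100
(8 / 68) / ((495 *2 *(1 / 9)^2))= 9 / 935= 0.01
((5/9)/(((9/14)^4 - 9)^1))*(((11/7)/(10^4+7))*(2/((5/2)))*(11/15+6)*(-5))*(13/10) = 12194336/35247505995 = 0.00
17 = 17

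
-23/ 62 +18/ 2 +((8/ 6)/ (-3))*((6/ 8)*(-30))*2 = 1775/ 62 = 28.63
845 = 845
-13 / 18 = -0.72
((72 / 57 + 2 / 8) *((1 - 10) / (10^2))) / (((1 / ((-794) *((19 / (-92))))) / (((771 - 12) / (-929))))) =2711907 / 148640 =18.24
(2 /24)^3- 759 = -759.00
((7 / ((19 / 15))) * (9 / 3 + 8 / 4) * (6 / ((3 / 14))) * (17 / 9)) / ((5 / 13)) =216580 / 57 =3799.65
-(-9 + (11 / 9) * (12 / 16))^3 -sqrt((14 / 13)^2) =11840557 / 22464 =527.09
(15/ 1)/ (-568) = -15/ 568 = -0.03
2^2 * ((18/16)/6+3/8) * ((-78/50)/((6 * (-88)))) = 117/17600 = 0.01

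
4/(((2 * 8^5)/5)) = 5/16384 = 0.00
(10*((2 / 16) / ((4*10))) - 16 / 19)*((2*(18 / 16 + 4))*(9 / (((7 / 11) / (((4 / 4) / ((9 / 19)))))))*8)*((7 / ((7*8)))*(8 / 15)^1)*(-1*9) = 667029 / 560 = 1191.12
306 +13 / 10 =3073 / 10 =307.30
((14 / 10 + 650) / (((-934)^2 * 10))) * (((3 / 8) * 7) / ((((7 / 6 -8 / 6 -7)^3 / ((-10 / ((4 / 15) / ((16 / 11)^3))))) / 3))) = 4254840576 / 23079010425713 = 0.00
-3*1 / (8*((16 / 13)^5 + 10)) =-1113879 / 38092048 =-0.03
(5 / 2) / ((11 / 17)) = 85 / 22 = 3.86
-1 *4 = -4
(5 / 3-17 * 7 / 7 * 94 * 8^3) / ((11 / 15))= -12272615 / 11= -1115692.27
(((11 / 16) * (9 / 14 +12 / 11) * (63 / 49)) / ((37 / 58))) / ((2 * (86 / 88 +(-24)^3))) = -766557 / 8821521352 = -0.00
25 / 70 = 5 / 14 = 0.36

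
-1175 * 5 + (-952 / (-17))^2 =-2739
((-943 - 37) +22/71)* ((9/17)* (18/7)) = -11268396/8449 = -1333.70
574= 574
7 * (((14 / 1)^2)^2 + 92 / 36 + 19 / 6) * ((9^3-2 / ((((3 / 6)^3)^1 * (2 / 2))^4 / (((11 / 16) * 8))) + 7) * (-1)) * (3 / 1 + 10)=1394634746960 / 9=154959416328.89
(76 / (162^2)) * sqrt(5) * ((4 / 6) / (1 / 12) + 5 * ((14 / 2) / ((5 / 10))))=494 * sqrt(5) / 2187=0.51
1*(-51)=-51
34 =34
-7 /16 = -0.44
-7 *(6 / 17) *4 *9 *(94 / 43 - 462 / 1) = 29895264 / 731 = 40896.39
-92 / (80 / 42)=-483 / 10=-48.30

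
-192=-192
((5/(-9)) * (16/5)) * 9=-16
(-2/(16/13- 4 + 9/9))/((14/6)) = 78/161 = 0.48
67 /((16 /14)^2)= 3283 /64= 51.30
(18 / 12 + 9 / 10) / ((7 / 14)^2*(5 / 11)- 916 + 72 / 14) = -0.00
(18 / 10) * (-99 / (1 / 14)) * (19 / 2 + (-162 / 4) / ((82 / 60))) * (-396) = -4077725652 / 205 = -19891344.64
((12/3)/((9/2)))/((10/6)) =8/15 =0.53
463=463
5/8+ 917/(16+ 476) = 2449/984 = 2.49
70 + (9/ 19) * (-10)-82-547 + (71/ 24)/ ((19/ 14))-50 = -139435/ 228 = -611.56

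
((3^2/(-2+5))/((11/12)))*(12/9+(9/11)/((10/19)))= 9.45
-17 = -17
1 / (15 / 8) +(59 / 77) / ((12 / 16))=1796 / 1155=1.55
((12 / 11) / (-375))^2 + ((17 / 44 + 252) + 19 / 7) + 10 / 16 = 255.73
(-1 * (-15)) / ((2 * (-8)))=-15 / 16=-0.94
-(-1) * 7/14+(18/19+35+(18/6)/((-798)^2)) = 7736611/212268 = 36.45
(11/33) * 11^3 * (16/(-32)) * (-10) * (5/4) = 2772.92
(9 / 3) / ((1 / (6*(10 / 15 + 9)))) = 174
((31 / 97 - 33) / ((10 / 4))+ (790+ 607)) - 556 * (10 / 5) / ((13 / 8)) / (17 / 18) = 14134845 / 21437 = 659.37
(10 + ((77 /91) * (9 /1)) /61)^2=102.51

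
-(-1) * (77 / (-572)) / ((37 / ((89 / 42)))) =-89 / 11544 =-0.01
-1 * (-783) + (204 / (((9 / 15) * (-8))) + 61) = 1603 / 2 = 801.50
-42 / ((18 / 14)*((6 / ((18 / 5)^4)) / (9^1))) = -5143824 / 625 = -8230.12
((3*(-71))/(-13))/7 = 213/91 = 2.34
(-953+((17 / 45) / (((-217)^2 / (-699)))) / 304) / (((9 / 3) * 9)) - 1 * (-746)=4120374139799 / 5797597680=710.70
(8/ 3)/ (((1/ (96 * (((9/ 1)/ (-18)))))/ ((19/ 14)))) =-1216/ 7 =-173.71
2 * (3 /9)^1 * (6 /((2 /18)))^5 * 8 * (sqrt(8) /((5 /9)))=44079842304 * sqrt(2) /5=12467662162.72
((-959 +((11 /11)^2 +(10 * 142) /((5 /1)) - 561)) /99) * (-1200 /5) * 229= 22625200 /33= 685612.12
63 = 63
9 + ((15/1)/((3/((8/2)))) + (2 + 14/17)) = 541/17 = 31.82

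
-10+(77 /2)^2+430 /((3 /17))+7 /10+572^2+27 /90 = 3973127 /12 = 331093.92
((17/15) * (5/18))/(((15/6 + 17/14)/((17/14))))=0.10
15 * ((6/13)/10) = 9/13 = 0.69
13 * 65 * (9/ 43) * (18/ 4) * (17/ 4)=1163565/ 344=3382.46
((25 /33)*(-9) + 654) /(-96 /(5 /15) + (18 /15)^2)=-19775 /8756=-2.26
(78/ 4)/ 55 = 39/ 110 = 0.35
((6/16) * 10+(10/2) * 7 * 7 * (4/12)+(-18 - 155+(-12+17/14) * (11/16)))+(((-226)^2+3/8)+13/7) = 34260733/672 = 50983.23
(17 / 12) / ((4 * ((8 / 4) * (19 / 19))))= 17 / 96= 0.18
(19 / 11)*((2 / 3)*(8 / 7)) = 304 / 231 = 1.32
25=25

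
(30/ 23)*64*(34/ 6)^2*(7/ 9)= 1294720/ 621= 2084.90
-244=-244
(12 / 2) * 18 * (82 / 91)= 8856 / 91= 97.32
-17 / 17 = -1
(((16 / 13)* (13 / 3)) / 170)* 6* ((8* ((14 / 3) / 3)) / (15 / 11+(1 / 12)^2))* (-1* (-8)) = 2523136 / 184535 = 13.67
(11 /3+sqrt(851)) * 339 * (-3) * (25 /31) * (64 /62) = -813600 * sqrt(851) /961 - 2983200 /961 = -27801.73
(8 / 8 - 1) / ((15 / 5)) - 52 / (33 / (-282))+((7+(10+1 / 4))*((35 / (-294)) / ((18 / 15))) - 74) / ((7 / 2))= 5468459 / 12936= 422.73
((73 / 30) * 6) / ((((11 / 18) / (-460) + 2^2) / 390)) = 1423.97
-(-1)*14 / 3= 14 / 3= 4.67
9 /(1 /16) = 144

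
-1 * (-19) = 19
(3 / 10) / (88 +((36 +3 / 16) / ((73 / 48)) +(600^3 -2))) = 0.00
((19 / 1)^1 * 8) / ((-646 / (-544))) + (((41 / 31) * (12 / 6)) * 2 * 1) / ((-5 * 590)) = 5852718 / 45725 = 128.00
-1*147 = -147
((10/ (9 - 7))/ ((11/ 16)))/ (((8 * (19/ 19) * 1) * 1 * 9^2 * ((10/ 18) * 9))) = 2/ 891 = 0.00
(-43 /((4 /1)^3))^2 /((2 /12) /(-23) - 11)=-127581 /3110912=-0.04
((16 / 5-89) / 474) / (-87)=143 / 68730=0.00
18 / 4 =9 / 2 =4.50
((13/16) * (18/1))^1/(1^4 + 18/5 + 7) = 585/464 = 1.26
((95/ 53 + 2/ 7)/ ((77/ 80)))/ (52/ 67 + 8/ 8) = 4132560/ 3399473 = 1.22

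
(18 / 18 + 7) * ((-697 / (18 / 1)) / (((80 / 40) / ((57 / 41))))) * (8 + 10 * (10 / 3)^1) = -80104 / 9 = -8900.44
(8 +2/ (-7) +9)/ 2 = 117/ 14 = 8.36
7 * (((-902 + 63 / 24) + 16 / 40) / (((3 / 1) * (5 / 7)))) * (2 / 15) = -1761991 / 4500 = -391.55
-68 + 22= -46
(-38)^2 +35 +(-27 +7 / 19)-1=27576 / 19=1451.37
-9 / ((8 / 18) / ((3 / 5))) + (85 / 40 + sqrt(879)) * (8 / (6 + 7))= -2819 / 260 + 8 * sqrt(879) / 13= 7.40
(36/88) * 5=45/22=2.05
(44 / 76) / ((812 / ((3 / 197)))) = 33 / 3039316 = 0.00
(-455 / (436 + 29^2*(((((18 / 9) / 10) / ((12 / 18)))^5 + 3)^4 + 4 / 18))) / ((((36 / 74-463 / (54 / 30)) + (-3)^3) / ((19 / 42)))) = 1186312500000000000000000 / 112778250666301187674818534073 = 0.00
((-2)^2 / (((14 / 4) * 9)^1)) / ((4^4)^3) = 1 / 132120576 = 0.00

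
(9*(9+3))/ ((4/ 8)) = 216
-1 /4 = -0.25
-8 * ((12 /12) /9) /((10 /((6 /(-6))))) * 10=8 /9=0.89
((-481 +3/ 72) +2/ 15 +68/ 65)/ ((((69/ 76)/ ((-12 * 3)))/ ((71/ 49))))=403866318/ 14651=27565.79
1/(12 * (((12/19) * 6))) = 19/864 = 0.02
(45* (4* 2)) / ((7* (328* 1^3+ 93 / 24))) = 64 / 413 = 0.15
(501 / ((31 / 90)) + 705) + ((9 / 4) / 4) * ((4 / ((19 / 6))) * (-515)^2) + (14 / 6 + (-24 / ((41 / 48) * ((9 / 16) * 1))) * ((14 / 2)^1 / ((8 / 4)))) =27593086279 / 144894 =190436.36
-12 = -12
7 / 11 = 0.64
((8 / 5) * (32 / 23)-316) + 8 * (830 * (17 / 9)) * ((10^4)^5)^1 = 1298119999999999999999675244 / 1035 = 1254222222222222222221908.00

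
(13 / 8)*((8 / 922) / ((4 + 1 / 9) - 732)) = -117 / 6040022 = -0.00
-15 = -15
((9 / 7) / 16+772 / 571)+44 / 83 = 10416937 / 5308016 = 1.96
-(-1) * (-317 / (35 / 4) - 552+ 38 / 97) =-1995706 / 3395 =-587.84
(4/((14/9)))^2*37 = 11988/49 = 244.65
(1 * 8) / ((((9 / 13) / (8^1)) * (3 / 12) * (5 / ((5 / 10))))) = 36.98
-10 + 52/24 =-47/6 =-7.83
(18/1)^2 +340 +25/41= 27249/41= 664.61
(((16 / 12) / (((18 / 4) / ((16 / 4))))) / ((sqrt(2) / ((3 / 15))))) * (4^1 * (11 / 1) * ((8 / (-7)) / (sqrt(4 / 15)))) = -2816 * sqrt(30) / 945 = -16.32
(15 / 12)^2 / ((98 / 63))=225 / 224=1.00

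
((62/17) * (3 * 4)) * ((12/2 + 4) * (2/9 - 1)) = -17360/51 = -340.39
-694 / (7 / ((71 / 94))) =-24637 / 329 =-74.88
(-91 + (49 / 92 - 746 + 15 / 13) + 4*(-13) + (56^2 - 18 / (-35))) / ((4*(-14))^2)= 94151543 / 131272960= 0.72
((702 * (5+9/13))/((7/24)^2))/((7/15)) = 100657.26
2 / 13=0.15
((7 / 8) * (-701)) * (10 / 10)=-4907 / 8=-613.38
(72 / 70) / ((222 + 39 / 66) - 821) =-792 / 460775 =-0.00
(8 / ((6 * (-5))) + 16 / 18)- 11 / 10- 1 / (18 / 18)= -133 / 90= -1.48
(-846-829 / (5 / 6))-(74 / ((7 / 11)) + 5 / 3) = -205669 / 105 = -1958.75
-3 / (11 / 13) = -39 / 11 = -3.55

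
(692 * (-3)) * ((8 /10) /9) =-2768 /15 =-184.53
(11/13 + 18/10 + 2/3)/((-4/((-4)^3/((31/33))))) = 113696/2015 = 56.42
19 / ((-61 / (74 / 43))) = -0.54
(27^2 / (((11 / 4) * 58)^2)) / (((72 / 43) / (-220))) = -34830 / 9251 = -3.76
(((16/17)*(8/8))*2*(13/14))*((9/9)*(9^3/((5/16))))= 4077.50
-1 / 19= -0.05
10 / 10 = 1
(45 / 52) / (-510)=-3 / 1768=-0.00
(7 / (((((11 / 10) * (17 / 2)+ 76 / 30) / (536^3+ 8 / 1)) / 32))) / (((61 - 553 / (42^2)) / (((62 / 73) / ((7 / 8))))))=1192109485916160 / 25676947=46427228.51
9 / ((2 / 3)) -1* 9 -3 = 3 / 2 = 1.50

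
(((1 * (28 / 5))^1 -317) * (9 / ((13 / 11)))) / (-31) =154143 / 2015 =76.50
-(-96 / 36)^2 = -64 / 9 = -7.11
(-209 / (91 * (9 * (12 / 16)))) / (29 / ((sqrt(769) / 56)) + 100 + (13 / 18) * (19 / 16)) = -597563249536 / 117409786433121 + 595820544 * sqrt(769) / 5590942211101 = -0.00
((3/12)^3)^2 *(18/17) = 9/34816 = 0.00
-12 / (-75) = 4 / 25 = 0.16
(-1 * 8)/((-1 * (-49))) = -8/49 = -0.16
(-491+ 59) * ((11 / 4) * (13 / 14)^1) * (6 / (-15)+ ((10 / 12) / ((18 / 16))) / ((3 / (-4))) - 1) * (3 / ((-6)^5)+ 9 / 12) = 268679983 / 136080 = 1974.43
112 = 112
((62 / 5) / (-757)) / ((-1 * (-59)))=-62 / 223315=-0.00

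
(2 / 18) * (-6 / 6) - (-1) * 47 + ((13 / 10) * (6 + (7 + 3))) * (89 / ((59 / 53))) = 4539602 / 2655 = 1709.83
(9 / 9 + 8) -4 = 5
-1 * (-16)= 16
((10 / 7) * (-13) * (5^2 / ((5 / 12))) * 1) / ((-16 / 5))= 4875 / 14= 348.21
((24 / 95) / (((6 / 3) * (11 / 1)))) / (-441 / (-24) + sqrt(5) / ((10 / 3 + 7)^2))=1448080928 / 2317152737845 - 738048 * sqrt(5) / 2317152737845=0.00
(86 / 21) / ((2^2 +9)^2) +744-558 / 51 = 44229100 / 60333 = 733.08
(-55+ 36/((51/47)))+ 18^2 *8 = 43693/17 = 2570.18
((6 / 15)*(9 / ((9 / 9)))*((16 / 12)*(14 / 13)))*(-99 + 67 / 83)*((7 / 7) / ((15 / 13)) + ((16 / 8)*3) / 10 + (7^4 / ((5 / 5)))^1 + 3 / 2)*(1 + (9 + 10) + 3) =-28064784.68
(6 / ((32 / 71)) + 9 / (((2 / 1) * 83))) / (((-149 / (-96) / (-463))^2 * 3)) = 730610710848 / 1842683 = 396492.89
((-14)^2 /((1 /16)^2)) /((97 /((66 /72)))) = 137984 /291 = 474.17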